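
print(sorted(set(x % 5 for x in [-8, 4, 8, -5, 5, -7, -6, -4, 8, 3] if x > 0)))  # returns [0, 3, 4]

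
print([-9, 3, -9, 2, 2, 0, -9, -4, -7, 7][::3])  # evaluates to [-9, 2, -9, 7]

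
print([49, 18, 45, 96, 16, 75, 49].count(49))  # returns 2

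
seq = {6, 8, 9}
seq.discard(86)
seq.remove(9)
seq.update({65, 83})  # {6, 8, 65, 83}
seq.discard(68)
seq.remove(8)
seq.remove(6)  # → {65, 83}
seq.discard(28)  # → {65, 83}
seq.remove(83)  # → {65}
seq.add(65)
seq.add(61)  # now {61, 65}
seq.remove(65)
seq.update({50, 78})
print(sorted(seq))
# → [50, 61, 78]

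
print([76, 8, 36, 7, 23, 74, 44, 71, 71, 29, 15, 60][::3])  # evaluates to [76, 7, 44, 29]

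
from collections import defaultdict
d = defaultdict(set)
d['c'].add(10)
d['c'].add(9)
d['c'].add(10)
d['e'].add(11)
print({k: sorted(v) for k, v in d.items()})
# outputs {'c': [9, 10], 'e': [11]}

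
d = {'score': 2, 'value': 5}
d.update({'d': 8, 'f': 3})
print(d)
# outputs {'score': 2, 'value': 5, 'd': 8, 'f': 3}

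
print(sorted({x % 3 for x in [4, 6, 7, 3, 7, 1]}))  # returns [0, 1]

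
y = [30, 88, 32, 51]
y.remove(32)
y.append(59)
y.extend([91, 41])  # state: [30, 88, 51, 59, 91, 41]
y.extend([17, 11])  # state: [30, 88, 51, 59, 91, 41, 17, 11]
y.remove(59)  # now [30, 88, 51, 91, 41, 17, 11]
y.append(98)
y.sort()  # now [11, 17, 30, 41, 51, 88, 91, 98]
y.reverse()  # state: [98, 91, 88, 51, 41, 30, 17, 11]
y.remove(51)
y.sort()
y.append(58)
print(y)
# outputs [11, 17, 30, 41, 88, 91, 98, 58]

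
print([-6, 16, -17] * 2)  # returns [-6, 16, -17, -6, 16, -17]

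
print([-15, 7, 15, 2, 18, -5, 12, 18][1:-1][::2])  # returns [7, 2, -5]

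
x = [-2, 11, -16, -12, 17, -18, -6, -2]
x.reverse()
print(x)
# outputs [-2, -6, -18, 17, -12, -16, 11, -2]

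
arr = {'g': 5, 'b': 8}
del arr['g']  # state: {'b': 8}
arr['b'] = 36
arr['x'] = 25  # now {'b': 36, 'x': 25}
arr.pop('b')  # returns 36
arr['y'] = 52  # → {'x': 25, 'y': 52}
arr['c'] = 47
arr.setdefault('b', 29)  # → 29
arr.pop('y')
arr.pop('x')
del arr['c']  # {'b': 29}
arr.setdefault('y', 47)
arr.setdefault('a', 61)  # 61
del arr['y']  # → {'b': 29, 'a': 61}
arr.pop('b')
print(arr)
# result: {'a': 61}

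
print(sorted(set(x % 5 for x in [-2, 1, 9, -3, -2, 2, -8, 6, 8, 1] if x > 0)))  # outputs [1, 2, 3, 4]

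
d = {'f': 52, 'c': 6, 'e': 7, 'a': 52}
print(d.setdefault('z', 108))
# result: 108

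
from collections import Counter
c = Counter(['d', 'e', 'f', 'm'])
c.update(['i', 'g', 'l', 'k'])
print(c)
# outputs Counter({'d': 1, 'e': 1, 'f': 1, 'm': 1, 'i': 1, 'g': 1, 'l': 1, 'k': 1})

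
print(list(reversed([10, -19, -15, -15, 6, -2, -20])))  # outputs [-20, -2, 6, -15, -15, -19, 10]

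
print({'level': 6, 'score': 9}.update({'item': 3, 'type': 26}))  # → None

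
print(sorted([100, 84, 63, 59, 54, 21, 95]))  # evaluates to [21, 54, 59, 63, 84, 95, 100]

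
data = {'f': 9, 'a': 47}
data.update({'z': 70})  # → {'f': 9, 'a': 47, 'z': 70}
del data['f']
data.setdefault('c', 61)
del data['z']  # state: {'a': 47, 'c': 61}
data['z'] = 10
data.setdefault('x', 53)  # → 53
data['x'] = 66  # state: {'a': 47, 'c': 61, 'z': 10, 'x': 66}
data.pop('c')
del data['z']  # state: {'a': 47, 'x': 66}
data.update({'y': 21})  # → {'a': 47, 'x': 66, 'y': 21}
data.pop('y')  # 21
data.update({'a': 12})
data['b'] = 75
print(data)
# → {'a': 12, 'x': 66, 'b': 75}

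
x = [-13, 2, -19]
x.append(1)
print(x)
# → [-13, 2, -19, 1]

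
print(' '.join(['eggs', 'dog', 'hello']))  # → eggs dog hello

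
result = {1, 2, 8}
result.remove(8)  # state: {1, 2}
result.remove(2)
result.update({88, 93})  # {1, 88, 93}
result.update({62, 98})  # {1, 62, 88, 93, 98}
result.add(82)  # {1, 62, 82, 88, 93, 98}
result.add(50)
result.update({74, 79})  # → {1, 50, 62, 74, 79, 82, 88, 93, 98}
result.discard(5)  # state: {1, 50, 62, 74, 79, 82, 88, 93, 98}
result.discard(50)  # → {1, 62, 74, 79, 82, 88, 93, 98}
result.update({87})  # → {1, 62, 74, 79, 82, 87, 88, 93, 98}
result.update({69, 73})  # {1, 62, 69, 73, 74, 79, 82, 87, 88, 93, 98}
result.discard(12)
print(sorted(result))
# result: [1, 62, 69, 73, 74, 79, 82, 87, 88, 93, 98]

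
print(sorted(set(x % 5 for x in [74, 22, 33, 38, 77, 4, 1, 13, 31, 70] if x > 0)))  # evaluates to [0, 1, 2, 3, 4]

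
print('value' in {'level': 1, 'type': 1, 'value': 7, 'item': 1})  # True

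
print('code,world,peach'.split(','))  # ['code', 'world', 'peach']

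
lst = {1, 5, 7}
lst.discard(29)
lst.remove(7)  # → {1, 5}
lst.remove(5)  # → {1}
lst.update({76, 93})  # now {1, 76, 93}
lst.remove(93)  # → {1, 76}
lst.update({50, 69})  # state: {1, 50, 69, 76}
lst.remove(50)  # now {1, 69, 76}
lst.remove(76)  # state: {1, 69}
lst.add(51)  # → {1, 51, 69}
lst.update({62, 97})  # {1, 51, 62, 69, 97}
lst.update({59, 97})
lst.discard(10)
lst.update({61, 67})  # {1, 51, 59, 61, 62, 67, 69, 97}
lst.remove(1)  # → {51, 59, 61, 62, 67, 69, 97}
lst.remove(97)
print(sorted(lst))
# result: [51, 59, 61, 62, 67, 69]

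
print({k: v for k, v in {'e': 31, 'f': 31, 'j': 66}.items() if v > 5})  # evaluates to {'e': 31, 'f': 31, 'j': 66}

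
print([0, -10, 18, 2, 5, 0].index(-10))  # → 1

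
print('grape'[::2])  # gae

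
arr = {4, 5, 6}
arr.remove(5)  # {4, 6}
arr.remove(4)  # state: {6}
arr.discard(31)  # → {6}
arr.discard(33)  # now {6}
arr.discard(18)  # {6}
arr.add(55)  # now {6, 55}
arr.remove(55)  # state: {6}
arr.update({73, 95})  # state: {6, 73, 95}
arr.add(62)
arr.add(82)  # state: {6, 62, 73, 82, 95}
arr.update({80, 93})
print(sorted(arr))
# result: [6, 62, 73, 80, 82, 93, 95]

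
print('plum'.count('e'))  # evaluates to 0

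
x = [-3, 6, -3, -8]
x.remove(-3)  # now [6, -3, -8]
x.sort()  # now [-8, -3, 6]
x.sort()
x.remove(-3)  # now [-8, 6]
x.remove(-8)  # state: [6]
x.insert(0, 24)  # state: [24, 6]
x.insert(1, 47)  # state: [24, 47, 6]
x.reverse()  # [6, 47, 24]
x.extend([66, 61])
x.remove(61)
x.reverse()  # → [66, 24, 47, 6]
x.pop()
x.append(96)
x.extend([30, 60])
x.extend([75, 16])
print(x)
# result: [66, 24, 47, 96, 30, 60, 75, 16]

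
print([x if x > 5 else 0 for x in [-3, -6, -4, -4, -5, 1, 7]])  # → [0, 0, 0, 0, 0, 0, 7]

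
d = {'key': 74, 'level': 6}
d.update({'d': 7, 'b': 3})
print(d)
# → {'key': 74, 'level': 6, 'd': 7, 'b': 3}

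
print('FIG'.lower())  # fig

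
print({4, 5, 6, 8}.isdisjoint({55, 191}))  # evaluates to True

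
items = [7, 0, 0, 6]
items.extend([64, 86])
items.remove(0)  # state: [7, 0, 6, 64, 86]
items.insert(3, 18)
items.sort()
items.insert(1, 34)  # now [0, 34, 6, 7, 18, 64, 86]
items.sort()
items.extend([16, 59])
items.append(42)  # [0, 6, 7, 18, 34, 64, 86, 16, 59, 42]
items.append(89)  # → [0, 6, 7, 18, 34, 64, 86, 16, 59, 42, 89]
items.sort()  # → [0, 6, 7, 16, 18, 34, 42, 59, 64, 86, 89]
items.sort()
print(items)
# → [0, 6, 7, 16, 18, 34, 42, 59, 64, 86, 89]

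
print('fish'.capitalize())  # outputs Fish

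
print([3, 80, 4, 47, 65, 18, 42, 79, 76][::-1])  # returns [76, 79, 42, 18, 65, 47, 4, 80, 3]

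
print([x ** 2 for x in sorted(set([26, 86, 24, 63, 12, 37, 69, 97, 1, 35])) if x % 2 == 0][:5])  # [144, 576, 676, 7396]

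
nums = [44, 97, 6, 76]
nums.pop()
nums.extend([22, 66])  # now [44, 97, 6, 22, 66]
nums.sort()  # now [6, 22, 44, 66, 97]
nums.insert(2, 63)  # [6, 22, 63, 44, 66, 97]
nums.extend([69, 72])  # [6, 22, 63, 44, 66, 97, 69, 72]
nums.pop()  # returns 72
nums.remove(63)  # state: [6, 22, 44, 66, 97, 69]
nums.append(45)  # [6, 22, 44, 66, 97, 69, 45]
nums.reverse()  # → [45, 69, 97, 66, 44, 22, 6]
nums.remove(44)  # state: [45, 69, 97, 66, 22, 6]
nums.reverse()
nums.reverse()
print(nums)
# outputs [45, 69, 97, 66, 22, 6]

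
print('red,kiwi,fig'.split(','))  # ['red', 'kiwi', 'fig']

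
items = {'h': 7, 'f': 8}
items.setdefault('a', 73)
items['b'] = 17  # {'h': 7, 'f': 8, 'a': 73, 'b': 17}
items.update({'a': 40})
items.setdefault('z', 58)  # 58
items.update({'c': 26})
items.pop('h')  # 7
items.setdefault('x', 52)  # 52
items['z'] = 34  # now {'f': 8, 'a': 40, 'b': 17, 'z': 34, 'c': 26, 'x': 52}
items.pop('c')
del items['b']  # {'f': 8, 'a': 40, 'z': 34, 'x': 52}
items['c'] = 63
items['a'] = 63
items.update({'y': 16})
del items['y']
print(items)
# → {'f': 8, 'a': 63, 'z': 34, 'x': 52, 'c': 63}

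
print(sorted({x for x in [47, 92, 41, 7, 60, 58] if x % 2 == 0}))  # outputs [58, 60, 92]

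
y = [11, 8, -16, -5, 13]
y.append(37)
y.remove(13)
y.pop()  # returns 37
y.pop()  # -5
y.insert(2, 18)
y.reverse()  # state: [-16, 18, 8, 11]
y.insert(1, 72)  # [-16, 72, 18, 8, 11]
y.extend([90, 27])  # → [-16, 72, 18, 8, 11, 90, 27]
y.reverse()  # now [27, 90, 11, 8, 18, 72, -16]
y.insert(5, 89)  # [27, 90, 11, 8, 18, 89, 72, -16]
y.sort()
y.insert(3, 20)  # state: [-16, 8, 11, 20, 18, 27, 72, 89, 90]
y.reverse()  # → [90, 89, 72, 27, 18, 20, 11, 8, -16]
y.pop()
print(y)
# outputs [90, 89, 72, 27, 18, 20, 11, 8]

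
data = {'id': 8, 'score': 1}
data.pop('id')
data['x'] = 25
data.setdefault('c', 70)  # 70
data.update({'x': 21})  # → {'score': 1, 'x': 21, 'c': 70}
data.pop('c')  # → 70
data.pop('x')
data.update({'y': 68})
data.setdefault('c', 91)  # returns 91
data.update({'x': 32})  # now {'score': 1, 'y': 68, 'c': 91, 'x': 32}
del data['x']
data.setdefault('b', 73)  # 73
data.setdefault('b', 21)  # 73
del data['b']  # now {'score': 1, 'y': 68, 'c': 91}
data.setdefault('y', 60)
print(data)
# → {'score': 1, 'y': 68, 'c': 91}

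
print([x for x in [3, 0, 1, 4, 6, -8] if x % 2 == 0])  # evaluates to [0, 4, 6, -8]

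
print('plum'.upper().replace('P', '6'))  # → 6LUM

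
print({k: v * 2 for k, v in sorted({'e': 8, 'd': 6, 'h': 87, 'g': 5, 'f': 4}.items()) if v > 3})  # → {'d': 12, 'e': 16, 'f': 8, 'g': 10, 'h': 174}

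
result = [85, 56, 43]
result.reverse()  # [43, 56, 85]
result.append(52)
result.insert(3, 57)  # [43, 56, 85, 57, 52]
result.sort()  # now [43, 52, 56, 57, 85]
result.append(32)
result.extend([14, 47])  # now [43, 52, 56, 57, 85, 32, 14, 47]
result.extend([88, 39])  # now [43, 52, 56, 57, 85, 32, 14, 47, 88, 39]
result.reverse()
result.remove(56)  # [39, 88, 47, 14, 32, 85, 57, 52, 43]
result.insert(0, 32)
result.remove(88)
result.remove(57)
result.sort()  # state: [14, 32, 32, 39, 43, 47, 52, 85]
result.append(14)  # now [14, 32, 32, 39, 43, 47, 52, 85, 14]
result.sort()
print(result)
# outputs [14, 14, 32, 32, 39, 43, 47, 52, 85]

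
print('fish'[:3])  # fis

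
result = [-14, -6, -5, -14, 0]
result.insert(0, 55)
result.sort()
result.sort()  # [-14, -14, -6, -5, 0, 55]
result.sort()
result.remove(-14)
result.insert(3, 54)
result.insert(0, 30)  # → [30, -14, -6, -5, 54, 0, 55]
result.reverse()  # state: [55, 0, 54, -5, -6, -14, 30]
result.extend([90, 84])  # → [55, 0, 54, -5, -6, -14, 30, 90, 84]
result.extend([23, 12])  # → [55, 0, 54, -5, -6, -14, 30, 90, 84, 23, 12]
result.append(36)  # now [55, 0, 54, -5, -6, -14, 30, 90, 84, 23, 12, 36]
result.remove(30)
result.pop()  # 36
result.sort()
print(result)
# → [-14, -6, -5, 0, 12, 23, 54, 55, 84, 90]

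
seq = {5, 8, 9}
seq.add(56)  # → {5, 8, 9, 56}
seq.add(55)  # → {5, 8, 9, 55, 56}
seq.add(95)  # {5, 8, 9, 55, 56, 95}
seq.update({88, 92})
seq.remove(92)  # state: {5, 8, 9, 55, 56, 88, 95}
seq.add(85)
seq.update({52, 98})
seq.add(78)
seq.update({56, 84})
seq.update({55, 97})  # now {5, 8, 9, 52, 55, 56, 78, 84, 85, 88, 95, 97, 98}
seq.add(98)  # {5, 8, 9, 52, 55, 56, 78, 84, 85, 88, 95, 97, 98}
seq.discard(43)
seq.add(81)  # {5, 8, 9, 52, 55, 56, 78, 81, 84, 85, 88, 95, 97, 98}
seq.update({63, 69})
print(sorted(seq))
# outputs [5, 8, 9, 52, 55, 56, 63, 69, 78, 81, 84, 85, 88, 95, 97, 98]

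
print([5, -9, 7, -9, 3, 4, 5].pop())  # 5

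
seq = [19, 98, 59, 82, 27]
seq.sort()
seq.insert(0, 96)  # [96, 19, 27, 59, 82, 98]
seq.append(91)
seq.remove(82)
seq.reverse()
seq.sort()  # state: [19, 27, 59, 91, 96, 98]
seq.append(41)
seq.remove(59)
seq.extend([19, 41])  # [19, 27, 91, 96, 98, 41, 19, 41]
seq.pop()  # 41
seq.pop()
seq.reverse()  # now [41, 98, 96, 91, 27, 19]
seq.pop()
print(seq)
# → [41, 98, 96, 91, 27]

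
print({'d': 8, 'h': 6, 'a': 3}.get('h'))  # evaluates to 6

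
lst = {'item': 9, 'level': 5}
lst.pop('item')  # 9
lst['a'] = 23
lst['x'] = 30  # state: {'level': 5, 'a': 23, 'x': 30}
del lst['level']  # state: {'a': 23, 'x': 30}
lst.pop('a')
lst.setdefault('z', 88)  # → 88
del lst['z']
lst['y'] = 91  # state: {'x': 30, 'y': 91}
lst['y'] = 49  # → {'x': 30, 'y': 49}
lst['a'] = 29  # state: {'x': 30, 'y': 49, 'a': 29}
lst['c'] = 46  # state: {'x': 30, 'y': 49, 'a': 29, 'c': 46}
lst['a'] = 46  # {'x': 30, 'y': 49, 'a': 46, 'c': 46}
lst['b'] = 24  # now {'x': 30, 'y': 49, 'a': 46, 'c': 46, 'b': 24}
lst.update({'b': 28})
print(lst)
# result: {'x': 30, 'y': 49, 'a': 46, 'c': 46, 'b': 28}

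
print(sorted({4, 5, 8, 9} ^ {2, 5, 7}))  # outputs [2, 4, 7, 8, 9]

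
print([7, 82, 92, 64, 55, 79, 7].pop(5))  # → 79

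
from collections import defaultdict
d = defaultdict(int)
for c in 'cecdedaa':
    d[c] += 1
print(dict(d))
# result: {'c': 2, 'e': 2, 'd': 2, 'a': 2}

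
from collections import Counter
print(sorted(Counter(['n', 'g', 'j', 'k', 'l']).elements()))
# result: ['g', 'j', 'k', 'l', 'n']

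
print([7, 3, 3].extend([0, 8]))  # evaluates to None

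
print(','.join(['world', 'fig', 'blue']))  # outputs world,fig,blue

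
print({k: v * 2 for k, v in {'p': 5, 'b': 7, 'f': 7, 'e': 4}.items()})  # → {'p': 10, 'b': 14, 'f': 14, 'e': 8}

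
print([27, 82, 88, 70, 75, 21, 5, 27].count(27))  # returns 2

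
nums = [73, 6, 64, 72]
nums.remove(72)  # [73, 6, 64]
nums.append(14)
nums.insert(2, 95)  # [73, 6, 95, 64, 14]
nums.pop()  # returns 14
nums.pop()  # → 64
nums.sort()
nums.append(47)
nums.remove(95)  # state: [6, 73, 47]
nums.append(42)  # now [6, 73, 47, 42]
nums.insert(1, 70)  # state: [6, 70, 73, 47, 42]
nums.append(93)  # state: [6, 70, 73, 47, 42, 93]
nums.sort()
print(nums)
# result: [6, 42, 47, 70, 73, 93]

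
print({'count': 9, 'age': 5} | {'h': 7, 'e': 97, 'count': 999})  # {'count': 999, 'age': 5, 'h': 7, 'e': 97}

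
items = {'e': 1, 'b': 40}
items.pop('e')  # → 1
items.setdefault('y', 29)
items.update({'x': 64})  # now {'b': 40, 'y': 29, 'x': 64}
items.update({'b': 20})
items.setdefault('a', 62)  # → 62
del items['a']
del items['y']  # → {'b': 20, 'x': 64}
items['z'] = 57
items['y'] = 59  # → {'b': 20, 'x': 64, 'z': 57, 'y': 59}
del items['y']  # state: {'b': 20, 'x': 64, 'z': 57}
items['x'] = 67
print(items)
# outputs {'b': 20, 'x': 67, 'z': 57}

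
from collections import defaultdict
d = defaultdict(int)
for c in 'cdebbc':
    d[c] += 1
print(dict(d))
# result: {'c': 2, 'd': 1, 'e': 1, 'b': 2}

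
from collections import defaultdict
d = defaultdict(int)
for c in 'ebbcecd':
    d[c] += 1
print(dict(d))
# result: {'e': 2, 'b': 2, 'c': 2, 'd': 1}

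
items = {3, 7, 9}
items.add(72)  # {3, 7, 9, 72}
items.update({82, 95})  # {3, 7, 9, 72, 82, 95}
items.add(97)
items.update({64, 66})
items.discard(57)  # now {3, 7, 9, 64, 66, 72, 82, 95, 97}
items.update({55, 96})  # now {3, 7, 9, 55, 64, 66, 72, 82, 95, 96, 97}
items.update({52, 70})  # {3, 7, 9, 52, 55, 64, 66, 70, 72, 82, 95, 96, 97}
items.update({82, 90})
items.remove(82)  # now {3, 7, 9, 52, 55, 64, 66, 70, 72, 90, 95, 96, 97}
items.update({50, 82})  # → {3, 7, 9, 50, 52, 55, 64, 66, 70, 72, 82, 90, 95, 96, 97}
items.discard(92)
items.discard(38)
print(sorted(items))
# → [3, 7, 9, 50, 52, 55, 64, 66, 70, 72, 82, 90, 95, 96, 97]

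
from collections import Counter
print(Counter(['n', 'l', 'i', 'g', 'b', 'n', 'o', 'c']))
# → Counter({'n': 2, 'l': 1, 'i': 1, 'g': 1, 'b': 1, 'o': 1, 'c': 1})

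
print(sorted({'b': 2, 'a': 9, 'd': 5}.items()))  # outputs [('a', 9), ('b', 2), ('d', 5)]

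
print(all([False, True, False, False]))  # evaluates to False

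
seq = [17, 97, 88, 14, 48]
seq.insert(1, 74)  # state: [17, 74, 97, 88, 14, 48]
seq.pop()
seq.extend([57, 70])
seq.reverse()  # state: [70, 57, 14, 88, 97, 74, 17]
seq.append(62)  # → [70, 57, 14, 88, 97, 74, 17, 62]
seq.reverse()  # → [62, 17, 74, 97, 88, 14, 57, 70]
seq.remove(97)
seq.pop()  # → 70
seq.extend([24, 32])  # [62, 17, 74, 88, 14, 57, 24, 32]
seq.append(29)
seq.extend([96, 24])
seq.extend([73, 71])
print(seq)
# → [62, 17, 74, 88, 14, 57, 24, 32, 29, 96, 24, 73, 71]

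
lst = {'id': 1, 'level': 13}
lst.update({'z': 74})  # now {'id': 1, 'level': 13, 'z': 74}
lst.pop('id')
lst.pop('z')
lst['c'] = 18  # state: {'level': 13, 'c': 18}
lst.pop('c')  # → 18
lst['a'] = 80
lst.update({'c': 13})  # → {'level': 13, 'a': 80, 'c': 13}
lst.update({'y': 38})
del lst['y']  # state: {'level': 13, 'a': 80, 'c': 13}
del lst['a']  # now {'level': 13, 'c': 13}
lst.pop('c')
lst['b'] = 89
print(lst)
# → {'level': 13, 'b': 89}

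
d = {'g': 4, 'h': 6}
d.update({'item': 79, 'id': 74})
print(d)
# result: {'g': 4, 'h': 6, 'item': 79, 'id': 74}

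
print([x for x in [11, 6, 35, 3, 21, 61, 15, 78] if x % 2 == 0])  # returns [6, 78]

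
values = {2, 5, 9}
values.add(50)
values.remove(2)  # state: {5, 9, 50}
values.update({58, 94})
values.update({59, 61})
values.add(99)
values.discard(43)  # {5, 9, 50, 58, 59, 61, 94, 99}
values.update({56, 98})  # {5, 9, 50, 56, 58, 59, 61, 94, 98, 99}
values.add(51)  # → {5, 9, 50, 51, 56, 58, 59, 61, 94, 98, 99}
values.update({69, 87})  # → {5, 9, 50, 51, 56, 58, 59, 61, 69, 87, 94, 98, 99}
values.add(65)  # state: {5, 9, 50, 51, 56, 58, 59, 61, 65, 69, 87, 94, 98, 99}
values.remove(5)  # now {9, 50, 51, 56, 58, 59, 61, 65, 69, 87, 94, 98, 99}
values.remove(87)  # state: {9, 50, 51, 56, 58, 59, 61, 65, 69, 94, 98, 99}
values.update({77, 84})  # {9, 50, 51, 56, 58, 59, 61, 65, 69, 77, 84, 94, 98, 99}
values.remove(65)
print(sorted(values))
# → [9, 50, 51, 56, 58, 59, 61, 69, 77, 84, 94, 98, 99]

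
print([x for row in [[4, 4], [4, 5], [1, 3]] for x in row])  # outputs [4, 4, 4, 5, 1, 3]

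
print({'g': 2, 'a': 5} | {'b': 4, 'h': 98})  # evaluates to {'g': 2, 'a': 5, 'b': 4, 'h': 98}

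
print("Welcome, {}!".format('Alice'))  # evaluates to Welcome, Alice!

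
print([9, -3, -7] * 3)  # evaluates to [9, -3, -7, 9, -3, -7, 9, -3, -7]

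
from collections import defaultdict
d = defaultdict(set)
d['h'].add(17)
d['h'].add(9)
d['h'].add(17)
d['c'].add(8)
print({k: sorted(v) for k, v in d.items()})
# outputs {'h': [9, 17], 'c': [8]}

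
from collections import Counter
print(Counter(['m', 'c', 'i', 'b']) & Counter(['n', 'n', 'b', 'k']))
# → Counter({'b': 1})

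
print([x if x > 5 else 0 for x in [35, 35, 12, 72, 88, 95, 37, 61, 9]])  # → [35, 35, 12, 72, 88, 95, 37, 61, 9]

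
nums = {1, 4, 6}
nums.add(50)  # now {1, 4, 6, 50}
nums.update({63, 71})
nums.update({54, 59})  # {1, 4, 6, 50, 54, 59, 63, 71}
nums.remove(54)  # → {1, 4, 6, 50, 59, 63, 71}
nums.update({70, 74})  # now {1, 4, 6, 50, 59, 63, 70, 71, 74}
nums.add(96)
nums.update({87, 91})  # {1, 4, 6, 50, 59, 63, 70, 71, 74, 87, 91, 96}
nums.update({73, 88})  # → {1, 4, 6, 50, 59, 63, 70, 71, 73, 74, 87, 88, 91, 96}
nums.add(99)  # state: {1, 4, 6, 50, 59, 63, 70, 71, 73, 74, 87, 88, 91, 96, 99}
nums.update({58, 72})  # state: {1, 4, 6, 50, 58, 59, 63, 70, 71, 72, 73, 74, 87, 88, 91, 96, 99}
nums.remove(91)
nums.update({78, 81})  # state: {1, 4, 6, 50, 58, 59, 63, 70, 71, 72, 73, 74, 78, 81, 87, 88, 96, 99}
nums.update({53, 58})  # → {1, 4, 6, 50, 53, 58, 59, 63, 70, 71, 72, 73, 74, 78, 81, 87, 88, 96, 99}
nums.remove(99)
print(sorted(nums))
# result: [1, 4, 6, 50, 53, 58, 59, 63, 70, 71, 72, 73, 74, 78, 81, 87, 88, 96]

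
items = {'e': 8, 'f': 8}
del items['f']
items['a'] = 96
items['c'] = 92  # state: {'e': 8, 'a': 96, 'c': 92}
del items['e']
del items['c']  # {'a': 96}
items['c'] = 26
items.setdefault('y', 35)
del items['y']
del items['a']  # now {'c': 26}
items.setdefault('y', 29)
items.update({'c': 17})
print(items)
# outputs {'c': 17, 'y': 29}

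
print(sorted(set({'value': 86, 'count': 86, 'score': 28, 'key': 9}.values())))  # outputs [9, 28, 86]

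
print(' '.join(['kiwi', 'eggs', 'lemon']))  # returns kiwi eggs lemon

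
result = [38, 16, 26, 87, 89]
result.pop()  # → 89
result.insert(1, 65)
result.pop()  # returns 87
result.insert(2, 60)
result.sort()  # [16, 26, 38, 60, 65]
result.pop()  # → 65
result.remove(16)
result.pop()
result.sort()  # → [26, 38]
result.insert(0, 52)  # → [52, 26, 38]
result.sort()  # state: [26, 38, 52]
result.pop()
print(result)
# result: [26, 38]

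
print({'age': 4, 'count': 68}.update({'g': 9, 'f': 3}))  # None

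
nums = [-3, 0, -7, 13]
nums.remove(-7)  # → [-3, 0, 13]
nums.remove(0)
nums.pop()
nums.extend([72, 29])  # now [-3, 72, 29]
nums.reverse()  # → [29, 72, -3]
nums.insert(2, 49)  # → [29, 72, 49, -3]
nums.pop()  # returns -3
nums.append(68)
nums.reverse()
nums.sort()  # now [29, 49, 68, 72]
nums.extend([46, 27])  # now [29, 49, 68, 72, 46, 27]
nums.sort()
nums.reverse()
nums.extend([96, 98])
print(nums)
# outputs [72, 68, 49, 46, 29, 27, 96, 98]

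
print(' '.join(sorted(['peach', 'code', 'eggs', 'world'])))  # code eggs peach world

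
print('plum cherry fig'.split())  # ['plum', 'cherry', 'fig']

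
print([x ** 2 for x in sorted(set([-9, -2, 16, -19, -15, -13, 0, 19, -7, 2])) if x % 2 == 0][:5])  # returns [4, 0, 4, 256]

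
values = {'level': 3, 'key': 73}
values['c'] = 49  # {'level': 3, 'key': 73, 'c': 49}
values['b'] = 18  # {'level': 3, 'key': 73, 'c': 49, 'b': 18}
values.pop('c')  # 49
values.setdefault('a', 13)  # 13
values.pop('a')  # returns 13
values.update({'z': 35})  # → {'level': 3, 'key': 73, 'b': 18, 'z': 35}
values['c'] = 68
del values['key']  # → {'level': 3, 'b': 18, 'z': 35, 'c': 68}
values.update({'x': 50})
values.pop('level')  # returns 3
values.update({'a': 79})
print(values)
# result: {'b': 18, 'z': 35, 'c': 68, 'x': 50, 'a': 79}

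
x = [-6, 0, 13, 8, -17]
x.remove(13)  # [-6, 0, 8, -17]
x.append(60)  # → [-6, 0, 8, -17, 60]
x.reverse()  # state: [60, -17, 8, 0, -6]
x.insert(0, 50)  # [50, 60, -17, 8, 0, -6]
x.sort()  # [-17, -6, 0, 8, 50, 60]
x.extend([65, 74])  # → [-17, -6, 0, 8, 50, 60, 65, 74]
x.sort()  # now [-17, -6, 0, 8, 50, 60, 65, 74]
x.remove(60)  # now [-17, -6, 0, 8, 50, 65, 74]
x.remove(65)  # [-17, -6, 0, 8, 50, 74]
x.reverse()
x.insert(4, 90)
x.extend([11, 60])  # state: [74, 50, 8, 0, 90, -6, -17, 11, 60]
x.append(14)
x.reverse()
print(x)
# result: [14, 60, 11, -17, -6, 90, 0, 8, 50, 74]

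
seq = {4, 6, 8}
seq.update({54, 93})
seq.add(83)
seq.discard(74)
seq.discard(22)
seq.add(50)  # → {4, 6, 8, 50, 54, 83, 93}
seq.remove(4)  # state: {6, 8, 50, 54, 83, 93}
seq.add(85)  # {6, 8, 50, 54, 83, 85, 93}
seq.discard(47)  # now {6, 8, 50, 54, 83, 85, 93}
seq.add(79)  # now {6, 8, 50, 54, 79, 83, 85, 93}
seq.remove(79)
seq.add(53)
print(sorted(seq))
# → [6, 8, 50, 53, 54, 83, 85, 93]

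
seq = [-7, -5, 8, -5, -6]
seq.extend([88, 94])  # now [-7, -5, 8, -5, -6, 88, 94]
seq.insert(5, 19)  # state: [-7, -5, 8, -5, -6, 19, 88, 94]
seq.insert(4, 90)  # [-7, -5, 8, -5, 90, -6, 19, 88, 94]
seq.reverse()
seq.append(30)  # [94, 88, 19, -6, 90, -5, 8, -5, -7, 30]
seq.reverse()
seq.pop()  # 94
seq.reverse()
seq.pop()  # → 30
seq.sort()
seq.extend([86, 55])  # [-7, -6, -5, -5, 8, 19, 88, 90, 86, 55]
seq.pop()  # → 55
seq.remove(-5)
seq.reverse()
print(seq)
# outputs [86, 90, 88, 19, 8, -5, -6, -7]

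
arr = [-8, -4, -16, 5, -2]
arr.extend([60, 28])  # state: [-8, -4, -16, 5, -2, 60, 28]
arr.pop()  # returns 28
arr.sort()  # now [-16, -8, -4, -2, 5, 60]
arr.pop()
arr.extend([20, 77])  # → [-16, -8, -4, -2, 5, 20, 77]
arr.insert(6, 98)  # [-16, -8, -4, -2, 5, 20, 98, 77]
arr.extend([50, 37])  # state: [-16, -8, -4, -2, 5, 20, 98, 77, 50, 37]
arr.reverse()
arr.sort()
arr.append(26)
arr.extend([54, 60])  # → [-16, -8, -4, -2, 5, 20, 37, 50, 77, 98, 26, 54, 60]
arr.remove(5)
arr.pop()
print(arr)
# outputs [-16, -8, -4, -2, 20, 37, 50, 77, 98, 26, 54]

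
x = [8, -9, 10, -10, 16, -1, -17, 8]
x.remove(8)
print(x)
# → [-9, 10, -10, 16, -1, -17, 8]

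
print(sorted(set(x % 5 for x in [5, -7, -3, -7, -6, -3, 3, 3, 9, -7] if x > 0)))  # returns [0, 3, 4]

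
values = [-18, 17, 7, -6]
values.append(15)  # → [-18, 17, 7, -6, 15]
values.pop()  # 15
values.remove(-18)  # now [17, 7, -6]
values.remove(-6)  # [17, 7]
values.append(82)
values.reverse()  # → [82, 7, 17]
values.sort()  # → [7, 17, 82]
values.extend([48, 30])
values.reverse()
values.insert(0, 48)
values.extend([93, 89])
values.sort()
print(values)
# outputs [7, 17, 30, 48, 48, 82, 89, 93]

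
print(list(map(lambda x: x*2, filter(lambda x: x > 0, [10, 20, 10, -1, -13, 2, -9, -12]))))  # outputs [20, 40, 20, 4]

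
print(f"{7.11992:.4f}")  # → 7.1199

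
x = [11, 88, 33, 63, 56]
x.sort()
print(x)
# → [11, 33, 56, 63, 88]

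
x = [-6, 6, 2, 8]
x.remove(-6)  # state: [6, 2, 8]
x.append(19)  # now [6, 2, 8, 19]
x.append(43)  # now [6, 2, 8, 19, 43]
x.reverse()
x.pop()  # 6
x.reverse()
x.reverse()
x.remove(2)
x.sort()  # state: [8, 19, 43]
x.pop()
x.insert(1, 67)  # [8, 67, 19]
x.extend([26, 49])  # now [8, 67, 19, 26, 49]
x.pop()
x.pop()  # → 26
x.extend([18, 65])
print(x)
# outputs [8, 67, 19, 18, 65]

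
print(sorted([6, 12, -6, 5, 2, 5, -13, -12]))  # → [-13, -12, -6, 2, 5, 5, 6, 12]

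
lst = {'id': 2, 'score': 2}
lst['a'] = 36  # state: {'id': 2, 'score': 2, 'a': 36}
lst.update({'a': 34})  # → {'id': 2, 'score': 2, 'a': 34}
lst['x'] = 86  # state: {'id': 2, 'score': 2, 'a': 34, 'x': 86}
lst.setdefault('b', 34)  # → 34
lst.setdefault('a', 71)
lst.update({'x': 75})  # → {'id': 2, 'score': 2, 'a': 34, 'x': 75, 'b': 34}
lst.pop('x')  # 75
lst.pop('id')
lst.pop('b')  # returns 34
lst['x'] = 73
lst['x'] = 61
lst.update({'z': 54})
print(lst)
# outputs {'score': 2, 'a': 34, 'x': 61, 'z': 54}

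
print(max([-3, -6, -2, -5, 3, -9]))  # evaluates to 3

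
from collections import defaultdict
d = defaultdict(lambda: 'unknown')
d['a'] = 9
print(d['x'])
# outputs unknown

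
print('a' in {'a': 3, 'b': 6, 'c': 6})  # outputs True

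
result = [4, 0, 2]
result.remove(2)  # [4, 0]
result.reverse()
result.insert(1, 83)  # [0, 83, 4]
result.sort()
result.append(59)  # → [0, 4, 83, 59]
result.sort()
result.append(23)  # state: [0, 4, 59, 83, 23]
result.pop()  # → 23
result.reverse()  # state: [83, 59, 4, 0]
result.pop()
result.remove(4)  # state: [83, 59]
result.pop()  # 59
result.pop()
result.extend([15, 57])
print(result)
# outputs [15, 57]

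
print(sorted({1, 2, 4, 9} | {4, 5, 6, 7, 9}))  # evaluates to [1, 2, 4, 5, 6, 7, 9]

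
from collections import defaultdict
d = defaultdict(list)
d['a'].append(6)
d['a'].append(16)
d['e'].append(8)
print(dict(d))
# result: {'a': [6, 16], 'e': [8]}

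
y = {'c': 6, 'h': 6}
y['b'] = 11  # {'c': 6, 'h': 6, 'b': 11}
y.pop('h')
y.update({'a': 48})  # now {'c': 6, 'b': 11, 'a': 48}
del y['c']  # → {'b': 11, 'a': 48}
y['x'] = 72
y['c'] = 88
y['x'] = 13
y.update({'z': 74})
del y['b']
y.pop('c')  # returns 88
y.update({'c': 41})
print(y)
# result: {'a': 48, 'x': 13, 'z': 74, 'c': 41}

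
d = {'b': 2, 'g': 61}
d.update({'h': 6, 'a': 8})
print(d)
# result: {'b': 2, 'g': 61, 'h': 6, 'a': 8}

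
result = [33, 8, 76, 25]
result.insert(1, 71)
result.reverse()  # [25, 76, 8, 71, 33]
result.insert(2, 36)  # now [25, 76, 36, 8, 71, 33]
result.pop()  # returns 33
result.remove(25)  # [76, 36, 8, 71]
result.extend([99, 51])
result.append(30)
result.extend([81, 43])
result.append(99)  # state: [76, 36, 8, 71, 99, 51, 30, 81, 43, 99]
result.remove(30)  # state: [76, 36, 8, 71, 99, 51, 81, 43, 99]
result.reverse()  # [99, 43, 81, 51, 99, 71, 8, 36, 76]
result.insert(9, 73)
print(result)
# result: [99, 43, 81, 51, 99, 71, 8, 36, 76, 73]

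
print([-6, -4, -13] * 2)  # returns [-6, -4, -13, -6, -4, -13]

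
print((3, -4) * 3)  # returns (3, -4, 3, -4, 3, -4)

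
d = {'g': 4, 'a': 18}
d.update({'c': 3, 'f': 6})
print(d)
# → {'g': 4, 'a': 18, 'c': 3, 'f': 6}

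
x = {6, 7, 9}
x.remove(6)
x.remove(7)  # {9}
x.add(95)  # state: {9, 95}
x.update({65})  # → {9, 65, 95}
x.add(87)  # {9, 65, 87, 95}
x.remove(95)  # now {9, 65, 87}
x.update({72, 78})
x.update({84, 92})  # {9, 65, 72, 78, 84, 87, 92}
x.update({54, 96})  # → {9, 54, 65, 72, 78, 84, 87, 92, 96}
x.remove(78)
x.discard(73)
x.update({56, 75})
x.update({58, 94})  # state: {9, 54, 56, 58, 65, 72, 75, 84, 87, 92, 94, 96}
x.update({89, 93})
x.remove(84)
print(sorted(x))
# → [9, 54, 56, 58, 65, 72, 75, 87, 89, 92, 93, 94, 96]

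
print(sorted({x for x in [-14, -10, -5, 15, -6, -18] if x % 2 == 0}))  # [-18, -14, -10, -6]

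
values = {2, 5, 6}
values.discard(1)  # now {2, 5, 6}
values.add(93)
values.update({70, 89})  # {2, 5, 6, 70, 89, 93}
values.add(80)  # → {2, 5, 6, 70, 80, 89, 93}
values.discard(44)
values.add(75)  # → {2, 5, 6, 70, 75, 80, 89, 93}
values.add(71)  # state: {2, 5, 6, 70, 71, 75, 80, 89, 93}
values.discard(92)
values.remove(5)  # {2, 6, 70, 71, 75, 80, 89, 93}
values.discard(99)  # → {2, 6, 70, 71, 75, 80, 89, 93}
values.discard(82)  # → {2, 6, 70, 71, 75, 80, 89, 93}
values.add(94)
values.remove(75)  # {2, 6, 70, 71, 80, 89, 93, 94}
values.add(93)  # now {2, 6, 70, 71, 80, 89, 93, 94}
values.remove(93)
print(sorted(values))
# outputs [2, 6, 70, 71, 80, 89, 94]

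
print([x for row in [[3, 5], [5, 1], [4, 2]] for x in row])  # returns [3, 5, 5, 1, 4, 2]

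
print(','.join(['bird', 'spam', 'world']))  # bird,spam,world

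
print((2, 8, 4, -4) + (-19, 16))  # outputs (2, 8, 4, -4, -19, 16)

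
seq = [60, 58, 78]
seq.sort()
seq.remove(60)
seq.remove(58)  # [78]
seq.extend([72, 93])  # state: [78, 72, 93]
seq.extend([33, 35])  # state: [78, 72, 93, 33, 35]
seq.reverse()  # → [35, 33, 93, 72, 78]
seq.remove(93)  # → [35, 33, 72, 78]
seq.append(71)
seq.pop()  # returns 71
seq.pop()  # 78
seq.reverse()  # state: [72, 33, 35]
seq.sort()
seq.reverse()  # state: [72, 35, 33]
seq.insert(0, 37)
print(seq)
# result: [37, 72, 35, 33]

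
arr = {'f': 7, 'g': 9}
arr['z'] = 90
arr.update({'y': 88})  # {'f': 7, 'g': 9, 'z': 90, 'y': 88}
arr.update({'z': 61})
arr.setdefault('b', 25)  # 25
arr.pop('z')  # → 61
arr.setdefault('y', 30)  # 88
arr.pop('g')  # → 9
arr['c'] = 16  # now {'f': 7, 'y': 88, 'b': 25, 'c': 16}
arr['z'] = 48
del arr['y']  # {'f': 7, 'b': 25, 'c': 16, 'z': 48}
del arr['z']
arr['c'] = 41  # {'f': 7, 'b': 25, 'c': 41}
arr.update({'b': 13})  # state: {'f': 7, 'b': 13, 'c': 41}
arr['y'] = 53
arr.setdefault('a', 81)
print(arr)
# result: {'f': 7, 'b': 13, 'c': 41, 'y': 53, 'a': 81}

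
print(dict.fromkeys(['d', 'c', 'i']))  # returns {'d': None, 'c': None, 'i': None}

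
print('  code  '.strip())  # code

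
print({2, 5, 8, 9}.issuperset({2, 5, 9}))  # True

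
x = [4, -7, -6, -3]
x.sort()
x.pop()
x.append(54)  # [-7, -6, -3, 54]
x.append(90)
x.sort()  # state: [-7, -6, -3, 54, 90]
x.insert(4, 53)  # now [-7, -6, -3, 54, 53, 90]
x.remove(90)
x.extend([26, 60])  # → [-7, -6, -3, 54, 53, 26, 60]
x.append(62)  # [-7, -6, -3, 54, 53, 26, 60, 62]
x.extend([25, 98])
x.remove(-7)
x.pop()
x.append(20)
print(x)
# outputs [-6, -3, 54, 53, 26, 60, 62, 25, 20]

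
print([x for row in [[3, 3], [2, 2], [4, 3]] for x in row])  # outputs [3, 3, 2, 2, 4, 3]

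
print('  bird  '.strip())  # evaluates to bird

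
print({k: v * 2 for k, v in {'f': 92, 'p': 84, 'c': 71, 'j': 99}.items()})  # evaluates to {'f': 184, 'p': 168, 'c': 142, 'j': 198}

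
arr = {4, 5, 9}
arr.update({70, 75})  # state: {4, 5, 9, 70, 75}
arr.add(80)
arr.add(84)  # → {4, 5, 9, 70, 75, 80, 84}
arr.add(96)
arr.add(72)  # {4, 5, 9, 70, 72, 75, 80, 84, 96}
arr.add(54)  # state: {4, 5, 9, 54, 70, 72, 75, 80, 84, 96}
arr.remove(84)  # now {4, 5, 9, 54, 70, 72, 75, 80, 96}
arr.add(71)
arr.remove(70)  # {4, 5, 9, 54, 71, 72, 75, 80, 96}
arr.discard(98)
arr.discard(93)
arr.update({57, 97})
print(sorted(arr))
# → [4, 5, 9, 54, 57, 71, 72, 75, 80, 96, 97]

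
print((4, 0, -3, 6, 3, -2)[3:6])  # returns (6, 3, -2)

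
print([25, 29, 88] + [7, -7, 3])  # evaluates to [25, 29, 88, 7, -7, 3]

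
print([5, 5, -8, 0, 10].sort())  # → None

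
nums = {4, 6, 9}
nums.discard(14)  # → {4, 6, 9}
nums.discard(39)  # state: {4, 6, 9}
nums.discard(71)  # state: {4, 6, 9}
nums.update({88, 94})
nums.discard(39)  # {4, 6, 9, 88, 94}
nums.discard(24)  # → {4, 6, 9, 88, 94}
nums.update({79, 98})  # {4, 6, 9, 79, 88, 94, 98}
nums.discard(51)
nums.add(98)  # {4, 6, 9, 79, 88, 94, 98}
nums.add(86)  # {4, 6, 9, 79, 86, 88, 94, 98}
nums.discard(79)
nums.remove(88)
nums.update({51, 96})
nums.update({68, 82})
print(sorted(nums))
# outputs [4, 6, 9, 51, 68, 82, 86, 94, 96, 98]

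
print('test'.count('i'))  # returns 0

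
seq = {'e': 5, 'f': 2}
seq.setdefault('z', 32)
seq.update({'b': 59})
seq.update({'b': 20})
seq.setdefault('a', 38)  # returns 38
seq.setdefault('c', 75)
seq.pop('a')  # 38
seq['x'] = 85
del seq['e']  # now {'f': 2, 'z': 32, 'b': 20, 'c': 75, 'x': 85}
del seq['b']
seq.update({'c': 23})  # {'f': 2, 'z': 32, 'c': 23, 'x': 85}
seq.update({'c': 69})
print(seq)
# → {'f': 2, 'z': 32, 'c': 69, 'x': 85}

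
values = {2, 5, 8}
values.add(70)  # {2, 5, 8, 70}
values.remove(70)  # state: {2, 5, 8}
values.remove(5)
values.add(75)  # {2, 8, 75}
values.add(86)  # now {2, 8, 75, 86}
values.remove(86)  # {2, 8, 75}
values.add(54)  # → {2, 8, 54, 75}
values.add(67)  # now {2, 8, 54, 67, 75}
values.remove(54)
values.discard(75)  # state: {2, 8, 67}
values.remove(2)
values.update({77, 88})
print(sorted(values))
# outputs [8, 67, 77, 88]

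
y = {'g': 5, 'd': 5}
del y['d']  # {'g': 5}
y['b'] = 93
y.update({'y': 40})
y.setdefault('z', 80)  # 80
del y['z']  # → {'g': 5, 'b': 93, 'y': 40}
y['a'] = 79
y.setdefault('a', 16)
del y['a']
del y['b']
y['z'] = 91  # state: {'g': 5, 'y': 40, 'z': 91}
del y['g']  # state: {'y': 40, 'z': 91}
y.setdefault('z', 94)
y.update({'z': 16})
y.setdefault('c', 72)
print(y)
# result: {'y': 40, 'z': 16, 'c': 72}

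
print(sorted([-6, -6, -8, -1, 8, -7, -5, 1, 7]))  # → [-8, -7, -6, -6, -5, -1, 1, 7, 8]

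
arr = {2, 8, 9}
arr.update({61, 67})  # {2, 8, 9, 61, 67}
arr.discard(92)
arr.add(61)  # {2, 8, 9, 61, 67}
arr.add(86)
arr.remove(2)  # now {8, 9, 61, 67, 86}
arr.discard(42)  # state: {8, 9, 61, 67, 86}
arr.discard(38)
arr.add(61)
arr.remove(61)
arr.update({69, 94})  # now {8, 9, 67, 69, 86, 94}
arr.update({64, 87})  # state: {8, 9, 64, 67, 69, 86, 87, 94}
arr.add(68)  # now {8, 9, 64, 67, 68, 69, 86, 87, 94}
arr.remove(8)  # {9, 64, 67, 68, 69, 86, 87, 94}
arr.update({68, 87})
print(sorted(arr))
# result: [9, 64, 67, 68, 69, 86, 87, 94]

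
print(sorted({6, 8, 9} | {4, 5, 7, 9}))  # [4, 5, 6, 7, 8, 9]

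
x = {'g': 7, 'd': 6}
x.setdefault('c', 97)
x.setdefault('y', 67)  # 67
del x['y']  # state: {'g': 7, 'd': 6, 'c': 97}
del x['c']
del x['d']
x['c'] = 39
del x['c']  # {'g': 7}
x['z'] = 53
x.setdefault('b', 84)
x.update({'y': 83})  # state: {'g': 7, 'z': 53, 'b': 84, 'y': 83}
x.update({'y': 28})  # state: {'g': 7, 'z': 53, 'b': 84, 'y': 28}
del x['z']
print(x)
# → {'g': 7, 'b': 84, 'y': 28}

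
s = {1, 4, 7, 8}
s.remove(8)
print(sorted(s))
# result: [1, 4, 7]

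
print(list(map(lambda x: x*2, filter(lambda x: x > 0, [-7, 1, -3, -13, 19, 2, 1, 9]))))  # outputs [2, 38, 4, 2, 18]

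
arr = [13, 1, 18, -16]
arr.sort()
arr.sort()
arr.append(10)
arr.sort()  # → [-16, 1, 10, 13, 18]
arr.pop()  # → 18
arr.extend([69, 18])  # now [-16, 1, 10, 13, 69, 18]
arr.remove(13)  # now [-16, 1, 10, 69, 18]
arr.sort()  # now [-16, 1, 10, 18, 69]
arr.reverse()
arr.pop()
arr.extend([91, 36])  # [69, 18, 10, 1, 91, 36]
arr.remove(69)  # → [18, 10, 1, 91, 36]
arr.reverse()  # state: [36, 91, 1, 10, 18]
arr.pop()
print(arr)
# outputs [36, 91, 1, 10]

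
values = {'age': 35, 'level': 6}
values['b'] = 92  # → {'age': 35, 'level': 6, 'b': 92}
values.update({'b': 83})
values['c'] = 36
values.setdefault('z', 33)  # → 33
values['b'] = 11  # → {'age': 35, 'level': 6, 'b': 11, 'c': 36, 'z': 33}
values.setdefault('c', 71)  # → 36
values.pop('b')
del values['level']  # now {'age': 35, 'c': 36, 'z': 33}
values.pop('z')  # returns 33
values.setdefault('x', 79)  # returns 79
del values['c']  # {'age': 35, 'x': 79}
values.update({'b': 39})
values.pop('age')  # 35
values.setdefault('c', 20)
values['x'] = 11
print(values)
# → {'x': 11, 'b': 39, 'c': 20}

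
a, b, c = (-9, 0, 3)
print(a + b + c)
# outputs -6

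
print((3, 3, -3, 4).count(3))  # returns 2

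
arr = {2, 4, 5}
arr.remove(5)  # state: {2, 4}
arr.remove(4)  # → {2}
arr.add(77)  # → {2, 77}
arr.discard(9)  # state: {2, 77}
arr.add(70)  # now {2, 70, 77}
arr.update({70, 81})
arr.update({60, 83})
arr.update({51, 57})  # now {2, 51, 57, 60, 70, 77, 81, 83}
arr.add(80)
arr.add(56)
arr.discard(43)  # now {2, 51, 56, 57, 60, 70, 77, 80, 81, 83}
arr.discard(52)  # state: {2, 51, 56, 57, 60, 70, 77, 80, 81, 83}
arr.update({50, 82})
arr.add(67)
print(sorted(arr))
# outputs [2, 50, 51, 56, 57, 60, 67, 70, 77, 80, 81, 82, 83]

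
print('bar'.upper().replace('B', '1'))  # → 1AR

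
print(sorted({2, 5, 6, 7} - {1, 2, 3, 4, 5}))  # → [6, 7]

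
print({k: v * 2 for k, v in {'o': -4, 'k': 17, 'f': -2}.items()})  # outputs {'o': -8, 'k': 34, 'f': -4}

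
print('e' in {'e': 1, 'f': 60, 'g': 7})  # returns True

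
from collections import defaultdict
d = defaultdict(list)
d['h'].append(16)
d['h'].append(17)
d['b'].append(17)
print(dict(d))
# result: {'h': [16, 17], 'b': [17]}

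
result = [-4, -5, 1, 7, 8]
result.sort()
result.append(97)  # [-5, -4, 1, 7, 8, 97]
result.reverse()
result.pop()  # -5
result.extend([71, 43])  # [97, 8, 7, 1, -4, 71, 43]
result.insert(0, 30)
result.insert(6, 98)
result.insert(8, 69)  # [30, 97, 8, 7, 1, -4, 98, 71, 69, 43]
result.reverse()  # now [43, 69, 71, 98, -4, 1, 7, 8, 97, 30]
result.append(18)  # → [43, 69, 71, 98, -4, 1, 7, 8, 97, 30, 18]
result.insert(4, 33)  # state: [43, 69, 71, 98, 33, -4, 1, 7, 8, 97, 30, 18]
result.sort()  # [-4, 1, 7, 8, 18, 30, 33, 43, 69, 71, 97, 98]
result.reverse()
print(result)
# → [98, 97, 71, 69, 43, 33, 30, 18, 8, 7, 1, -4]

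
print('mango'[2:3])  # n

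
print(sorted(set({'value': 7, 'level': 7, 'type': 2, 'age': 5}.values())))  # [2, 5, 7]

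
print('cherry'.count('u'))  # 0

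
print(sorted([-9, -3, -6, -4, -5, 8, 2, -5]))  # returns [-9, -6, -5, -5, -4, -3, 2, 8]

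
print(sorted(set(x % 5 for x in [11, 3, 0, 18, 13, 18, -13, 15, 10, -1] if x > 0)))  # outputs [0, 1, 3]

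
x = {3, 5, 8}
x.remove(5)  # {3, 8}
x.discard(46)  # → {3, 8}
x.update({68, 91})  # {3, 8, 68, 91}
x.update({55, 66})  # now {3, 8, 55, 66, 68, 91}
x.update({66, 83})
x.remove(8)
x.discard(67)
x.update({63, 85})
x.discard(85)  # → {3, 55, 63, 66, 68, 83, 91}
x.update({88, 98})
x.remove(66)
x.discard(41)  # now {3, 55, 63, 68, 83, 88, 91, 98}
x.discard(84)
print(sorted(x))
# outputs [3, 55, 63, 68, 83, 88, 91, 98]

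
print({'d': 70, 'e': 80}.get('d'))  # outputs 70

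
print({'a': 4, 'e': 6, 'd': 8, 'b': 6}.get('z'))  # None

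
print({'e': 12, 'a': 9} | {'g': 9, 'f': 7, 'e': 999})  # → {'e': 999, 'a': 9, 'g': 9, 'f': 7}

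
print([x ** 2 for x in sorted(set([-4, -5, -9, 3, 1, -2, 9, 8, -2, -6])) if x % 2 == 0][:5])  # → [36, 16, 4, 64]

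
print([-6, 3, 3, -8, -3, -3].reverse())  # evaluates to None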